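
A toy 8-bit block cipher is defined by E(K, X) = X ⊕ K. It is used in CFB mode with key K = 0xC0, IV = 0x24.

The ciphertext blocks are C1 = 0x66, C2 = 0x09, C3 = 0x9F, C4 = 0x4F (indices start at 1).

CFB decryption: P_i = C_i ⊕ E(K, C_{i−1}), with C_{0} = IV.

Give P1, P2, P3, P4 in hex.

P1: E(K, 0x24) = 0xE4; 0x66 ⊕ 0xE4 = 0x82.
P2: E(K, 0x66) = 0xA6; 0x09 ⊕ 0xA6 = 0xAF.
P3: E(K, 0x09) = 0xC9; 0x9F ⊕ 0xC9 = 0x56.
P4: E(K, 0x9F) = 0x5F; 0x4F ⊕ 0x5F = 0x10.

P1 = 0x82, P2 = 0xAF, P3 = 0x56, P4 = 0x10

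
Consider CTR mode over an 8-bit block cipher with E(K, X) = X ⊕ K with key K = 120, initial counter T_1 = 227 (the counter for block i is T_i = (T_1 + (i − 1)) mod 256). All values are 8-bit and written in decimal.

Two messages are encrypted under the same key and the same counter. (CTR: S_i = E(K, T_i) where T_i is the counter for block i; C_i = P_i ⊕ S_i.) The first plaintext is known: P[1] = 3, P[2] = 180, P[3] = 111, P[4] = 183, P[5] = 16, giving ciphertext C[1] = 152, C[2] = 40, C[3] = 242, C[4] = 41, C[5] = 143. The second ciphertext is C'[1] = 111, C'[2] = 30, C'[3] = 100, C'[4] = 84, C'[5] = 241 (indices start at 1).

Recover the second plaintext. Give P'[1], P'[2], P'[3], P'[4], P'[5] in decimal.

P'[1] = 244, P'[2] = 130, P'[3] = 249, P'[4] = 202, P'[5] = 110

In CTR with a reused counter, both messages share the same keystream S_i, so C_i ⊕ C'_i = P_i ⊕ P'_i and thus P'_i = P_i ⊕ C_i ⊕ C'_i.
P'[1]: 3 ⊕ 152 ⊕ 111 = 244.
P'[2]: 180 ⊕ 40 ⊕ 30 = 130.
P'[3]: 111 ⊕ 242 ⊕ 100 = 249.
P'[4]: 183 ⊕ 41 ⊕ 84 = 202.
P'[5]: 16 ⊕ 143 ⊕ 241 = 110.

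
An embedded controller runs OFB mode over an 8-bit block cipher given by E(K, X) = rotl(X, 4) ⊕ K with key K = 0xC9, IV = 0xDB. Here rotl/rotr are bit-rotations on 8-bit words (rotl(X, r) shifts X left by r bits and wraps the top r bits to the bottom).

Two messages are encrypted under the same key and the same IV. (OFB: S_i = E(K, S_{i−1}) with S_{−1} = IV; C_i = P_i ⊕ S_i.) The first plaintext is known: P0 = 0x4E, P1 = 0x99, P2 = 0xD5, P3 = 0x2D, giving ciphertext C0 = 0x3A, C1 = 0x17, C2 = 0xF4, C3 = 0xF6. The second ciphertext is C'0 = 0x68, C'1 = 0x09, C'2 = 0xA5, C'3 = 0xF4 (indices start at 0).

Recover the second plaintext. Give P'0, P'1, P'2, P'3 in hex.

In OFB with a reused IV, both messages share the same keystream S_i, so C_i ⊕ C'_i = P_i ⊕ P'_i and thus P'_i = P_i ⊕ C_i ⊕ C'_i.
P'0: 0x4E ⊕ 0x3A ⊕ 0x68 = 0x1C.
P'1: 0x99 ⊕ 0x17 ⊕ 0x09 = 0x87.
P'2: 0xD5 ⊕ 0xF4 ⊕ 0xA5 = 0x84.
P'3: 0x2D ⊕ 0xF6 ⊕ 0xF4 = 0x2F.

P'0 = 0x1C, P'1 = 0x87, P'2 = 0x84, P'3 = 0x2F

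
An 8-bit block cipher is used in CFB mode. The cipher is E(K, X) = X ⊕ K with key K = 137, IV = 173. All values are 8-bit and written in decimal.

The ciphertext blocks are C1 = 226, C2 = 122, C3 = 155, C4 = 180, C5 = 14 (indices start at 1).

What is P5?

CFB decryption: P_i = C_i ⊕ E(K, C_{i−1}), with C_{0} = IV.
P5: E(K, 180) = 61; 14 ⊕ 61 = 51.

P5 = 51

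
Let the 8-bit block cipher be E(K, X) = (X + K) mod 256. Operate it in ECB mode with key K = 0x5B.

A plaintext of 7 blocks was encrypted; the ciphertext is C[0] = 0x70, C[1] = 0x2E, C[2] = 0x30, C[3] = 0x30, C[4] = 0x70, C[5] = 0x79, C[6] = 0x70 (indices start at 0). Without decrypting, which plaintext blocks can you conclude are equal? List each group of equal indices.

P[0] = P[4] = P[6]; P[2] = P[3]

ECB encrypts each block independently with the same key, so equal ciphertext blocks imply equal plaintext blocks.
C[0] = C[4] = C[6] = 0x70, so P[0] = P[4] = P[6].
C[2] = C[3] = 0x30, so P[2] = P[3].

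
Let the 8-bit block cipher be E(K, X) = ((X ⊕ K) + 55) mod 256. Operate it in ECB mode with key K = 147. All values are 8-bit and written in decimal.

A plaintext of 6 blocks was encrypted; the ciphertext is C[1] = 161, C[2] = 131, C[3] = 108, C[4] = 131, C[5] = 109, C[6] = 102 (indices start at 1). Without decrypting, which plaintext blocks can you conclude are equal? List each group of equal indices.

ECB encrypts each block independently with the same key, so equal ciphertext blocks imply equal plaintext blocks.
C[2] = C[4] = 131, so P[2] = P[4].

P[2] = P[4]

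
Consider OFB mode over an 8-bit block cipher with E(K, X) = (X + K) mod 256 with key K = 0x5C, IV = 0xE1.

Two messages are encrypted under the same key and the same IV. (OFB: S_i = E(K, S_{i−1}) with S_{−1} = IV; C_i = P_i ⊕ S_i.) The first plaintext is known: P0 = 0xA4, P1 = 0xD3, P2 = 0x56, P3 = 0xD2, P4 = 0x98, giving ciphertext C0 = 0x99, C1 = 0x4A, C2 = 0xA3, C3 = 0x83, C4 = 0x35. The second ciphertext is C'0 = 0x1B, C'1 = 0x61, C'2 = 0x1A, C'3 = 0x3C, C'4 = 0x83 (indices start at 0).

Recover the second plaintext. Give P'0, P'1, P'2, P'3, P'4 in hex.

P'0 = 0x26, P'1 = 0xF8, P'2 = 0xEF, P'3 = 0x6D, P'4 = 0x2E

In OFB with a reused IV, both messages share the same keystream S_i, so C_i ⊕ C'_i = P_i ⊕ P'_i and thus P'_i = P_i ⊕ C_i ⊕ C'_i.
P'0: 0xA4 ⊕ 0x99 ⊕ 0x1B = 0x26.
P'1: 0xD3 ⊕ 0x4A ⊕ 0x61 = 0xF8.
P'2: 0x56 ⊕ 0xA3 ⊕ 0x1A = 0xEF.
P'3: 0xD2 ⊕ 0x83 ⊕ 0x3C = 0x6D.
P'4: 0x98 ⊕ 0x35 ⊕ 0x83 = 0x2E.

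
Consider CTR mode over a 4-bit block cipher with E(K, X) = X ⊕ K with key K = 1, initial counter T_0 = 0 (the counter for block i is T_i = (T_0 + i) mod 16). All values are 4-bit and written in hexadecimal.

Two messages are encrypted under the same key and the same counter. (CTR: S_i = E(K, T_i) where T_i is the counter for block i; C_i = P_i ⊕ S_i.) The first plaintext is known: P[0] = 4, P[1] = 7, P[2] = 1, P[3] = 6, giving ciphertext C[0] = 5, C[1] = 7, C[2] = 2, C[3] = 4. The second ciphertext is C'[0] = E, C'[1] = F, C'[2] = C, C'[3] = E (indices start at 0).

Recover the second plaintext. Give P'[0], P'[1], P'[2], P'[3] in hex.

In CTR with a reused counter, both messages share the same keystream S_i, so C_i ⊕ C'_i = P_i ⊕ P'_i and thus P'_i = P_i ⊕ C_i ⊕ C'_i.
P'[0]: 4 ⊕ 5 ⊕ E = F.
P'[1]: 7 ⊕ 7 ⊕ F = F.
P'[2]: 1 ⊕ 2 ⊕ C = F.
P'[3]: 6 ⊕ 4 ⊕ E = C.

P'[0] = F, P'[1] = F, P'[2] = F, P'[3] = C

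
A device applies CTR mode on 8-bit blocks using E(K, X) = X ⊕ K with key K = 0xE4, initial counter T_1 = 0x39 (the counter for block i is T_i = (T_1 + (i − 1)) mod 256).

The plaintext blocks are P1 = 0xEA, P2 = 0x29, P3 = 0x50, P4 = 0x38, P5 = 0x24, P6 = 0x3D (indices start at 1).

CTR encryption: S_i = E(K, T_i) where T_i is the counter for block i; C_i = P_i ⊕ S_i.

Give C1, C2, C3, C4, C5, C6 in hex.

C1: T = 0x39, S = E(K, T) = 0xDD; 0xEA ⊕ 0xDD = 0x37.
C2: T = 0x3A, S = E(K, T) = 0xDE; 0x29 ⊕ 0xDE = 0xF7.
C3: T = 0x3B, S = E(K, T) = 0xDF; 0x50 ⊕ 0xDF = 0x8F.
C4: T = 0x3C, S = E(K, T) = 0xD8; 0x38 ⊕ 0xD8 = 0xE0.
C5: T = 0x3D, S = E(K, T) = 0xD9; 0x24 ⊕ 0xD9 = 0xFD.
C6: T = 0x3E, S = E(K, T) = 0xDA; 0x3D ⊕ 0xDA = 0xE7.

C1 = 0x37, C2 = 0xF7, C3 = 0x8F, C4 = 0xE0, C5 = 0xFD, C6 = 0xE7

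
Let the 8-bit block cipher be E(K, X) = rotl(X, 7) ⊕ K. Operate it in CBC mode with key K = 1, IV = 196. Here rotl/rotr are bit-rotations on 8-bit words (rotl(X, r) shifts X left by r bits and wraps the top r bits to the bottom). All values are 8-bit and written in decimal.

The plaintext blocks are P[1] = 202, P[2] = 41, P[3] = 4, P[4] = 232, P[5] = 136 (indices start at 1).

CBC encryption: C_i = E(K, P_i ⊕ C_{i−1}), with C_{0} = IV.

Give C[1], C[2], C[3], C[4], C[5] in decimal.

C[1]: P[1] ⊕ 196 = 14; E(K, 14) = 6.
C[2]: P[2] ⊕ 6 = 47; E(K, 47) = 150.
C[3]: P[3] ⊕ 150 = 146; E(K, 146) = 72.
C[4]: P[4] ⊕ 72 = 160; E(K, 160) = 81.
C[5]: P[5] ⊕ 81 = 217; E(K, 217) = 237.

C[1] = 6, C[2] = 150, C[3] = 72, C[4] = 81, C[5] = 237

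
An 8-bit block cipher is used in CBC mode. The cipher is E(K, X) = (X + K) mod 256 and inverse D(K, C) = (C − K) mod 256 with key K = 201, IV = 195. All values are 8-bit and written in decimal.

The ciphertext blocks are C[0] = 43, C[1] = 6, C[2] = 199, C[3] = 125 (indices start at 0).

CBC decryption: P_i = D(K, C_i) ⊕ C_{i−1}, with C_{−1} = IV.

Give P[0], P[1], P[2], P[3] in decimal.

P[0] = 161, P[1] = 22, P[2] = 248, P[3] = 115

P[0]: D(K, 43) = 98; 98 ⊕ 195 = 161.
P[1]: D(K, 6) = 61; 61 ⊕ 43 = 22.
P[2]: D(K, 199) = 254; 254 ⊕ 6 = 248.
P[3]: D(K, 125) = 180; 180 ⊕ 199 = 115.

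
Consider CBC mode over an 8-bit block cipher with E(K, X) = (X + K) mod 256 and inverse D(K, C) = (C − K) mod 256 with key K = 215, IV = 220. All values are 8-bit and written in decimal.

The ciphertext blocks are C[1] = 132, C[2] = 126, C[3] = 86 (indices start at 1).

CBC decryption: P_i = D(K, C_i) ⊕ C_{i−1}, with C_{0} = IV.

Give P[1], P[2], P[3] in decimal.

P[1]: D(K, 132) = 173; 173 ⊕ 220 = 113.
P[2]: D(K, 126) = 167; 167 ⊕ 132 = 35.
P[3]: D(K, 86) = 127; 127 ⊕ 126 = 1.

P[1] = 113, P[2] = 35, P[3] = 1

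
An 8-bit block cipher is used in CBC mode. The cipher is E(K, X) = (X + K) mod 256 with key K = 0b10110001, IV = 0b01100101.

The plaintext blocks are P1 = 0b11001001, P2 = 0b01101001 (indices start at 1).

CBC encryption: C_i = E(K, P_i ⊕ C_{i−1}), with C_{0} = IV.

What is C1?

C1: P1 ⊕ 0b01100101 = 0b10101100; E(K, 0b10101100) = 0b01011101.

C1 = 0b01011101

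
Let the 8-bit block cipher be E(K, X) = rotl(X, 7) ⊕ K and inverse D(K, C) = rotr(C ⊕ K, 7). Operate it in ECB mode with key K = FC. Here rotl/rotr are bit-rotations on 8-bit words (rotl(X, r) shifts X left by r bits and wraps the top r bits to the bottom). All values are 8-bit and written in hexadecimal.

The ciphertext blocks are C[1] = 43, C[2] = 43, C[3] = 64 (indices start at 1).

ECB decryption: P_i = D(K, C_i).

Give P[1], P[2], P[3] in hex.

P[1]: D(K, 43) = 7F.
P[2]: D(K, 43) = 7F.
P[3]: D(K, 64) = 31.

P[1] = 7F, P[2] = 7F, P[3] = 31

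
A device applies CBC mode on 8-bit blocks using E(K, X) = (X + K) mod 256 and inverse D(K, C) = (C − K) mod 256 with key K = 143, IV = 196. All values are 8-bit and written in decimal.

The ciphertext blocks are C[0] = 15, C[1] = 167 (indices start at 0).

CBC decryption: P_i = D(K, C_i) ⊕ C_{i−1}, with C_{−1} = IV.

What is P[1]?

P[1]: D(K, 167) = 24; 24 ⊕ 15 = 23.

P[1] = 23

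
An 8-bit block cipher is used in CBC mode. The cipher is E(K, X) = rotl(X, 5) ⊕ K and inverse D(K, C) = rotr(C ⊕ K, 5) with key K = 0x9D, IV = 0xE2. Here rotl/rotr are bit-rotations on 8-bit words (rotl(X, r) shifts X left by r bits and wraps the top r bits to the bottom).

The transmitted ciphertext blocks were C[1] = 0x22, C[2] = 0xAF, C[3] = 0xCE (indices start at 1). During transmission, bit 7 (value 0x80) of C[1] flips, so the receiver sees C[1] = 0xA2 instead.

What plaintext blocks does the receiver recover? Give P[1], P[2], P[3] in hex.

CBC decryption: P_i = D(K, C_i) ⊕ C_{i−1}, with C_{0} = IV.
Only C[1] changed, to 0xA2. In CBC, a change in C_i garbles P_i and flips the same bit in P_{i+1}. Decrypting the received ciphertext:
P[1]: D(K, 0xA2) = 0xF9; 0xF9 ⊕ 0xE2 = 0x1B.
P[2]: D(K, 0xAF) = 0x91; 0x91 ⊕ 0xA2 = 0x33.
P[3]: D(K, 0xCE) = 0x9A; 0x9A ⊕ 0xAF = 0x35.
Blocks that differ from the original plaintext: P[1], P[2].

P[1] = 0x1B, P[2] = 0x33, P[3] = 0x35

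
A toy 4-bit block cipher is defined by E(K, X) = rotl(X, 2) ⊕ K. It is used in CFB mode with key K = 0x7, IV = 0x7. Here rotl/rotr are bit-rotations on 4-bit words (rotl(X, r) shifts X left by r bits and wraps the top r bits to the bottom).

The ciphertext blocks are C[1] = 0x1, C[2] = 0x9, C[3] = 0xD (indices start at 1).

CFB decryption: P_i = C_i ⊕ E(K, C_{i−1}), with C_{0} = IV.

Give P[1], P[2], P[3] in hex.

P[1] = 0xB, P[2] = 0xA, P[3] = 0xC

P[1]: E(K, 0x7) = 0xA; 0x1 ⊕ 0xA = 0xB.
P[2]: E(K, 0x1) = 0x3; 0x9 ⊕ 0x3 = 0xA.
P[3]: E(K, 0x9) = 0x1; 0xD ⊕ 0x1 = 0xC.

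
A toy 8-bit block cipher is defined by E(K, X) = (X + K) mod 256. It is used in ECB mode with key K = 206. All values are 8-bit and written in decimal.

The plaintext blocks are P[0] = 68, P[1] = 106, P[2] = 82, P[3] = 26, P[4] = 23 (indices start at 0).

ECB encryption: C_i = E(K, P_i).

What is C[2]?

C[2]: E(K, 82) = 32.

C[2] = 32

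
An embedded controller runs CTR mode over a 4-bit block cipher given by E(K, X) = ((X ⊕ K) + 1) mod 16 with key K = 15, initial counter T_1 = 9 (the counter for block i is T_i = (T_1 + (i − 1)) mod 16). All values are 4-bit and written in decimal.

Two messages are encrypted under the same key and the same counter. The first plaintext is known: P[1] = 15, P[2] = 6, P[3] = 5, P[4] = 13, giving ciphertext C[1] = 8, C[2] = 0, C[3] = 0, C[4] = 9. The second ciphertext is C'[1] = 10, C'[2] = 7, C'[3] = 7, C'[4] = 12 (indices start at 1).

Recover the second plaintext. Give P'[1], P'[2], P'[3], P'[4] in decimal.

In CTR with a reused counter, both messages share the same keystream S_i, so C_i ⊕ C'_i = P_i ⊕ P'_i and thus P'_i = P_i ⊕ C_i ⊕ C'_i.
P'[1]: 15 ⊕ 8 ⊕ 10 = 13.
P'[2]: 6 ⊕ 0 ⊕ 7 = 1.
P'[3]: 5 ⊕ 0 ⊕ 7 = 2.
P'[4]: 13 ⊕ 9 ⊕ 12 = 8.

P'[1] = 13, P'[2] = 1, P'[3] = 2, P'[4] = 8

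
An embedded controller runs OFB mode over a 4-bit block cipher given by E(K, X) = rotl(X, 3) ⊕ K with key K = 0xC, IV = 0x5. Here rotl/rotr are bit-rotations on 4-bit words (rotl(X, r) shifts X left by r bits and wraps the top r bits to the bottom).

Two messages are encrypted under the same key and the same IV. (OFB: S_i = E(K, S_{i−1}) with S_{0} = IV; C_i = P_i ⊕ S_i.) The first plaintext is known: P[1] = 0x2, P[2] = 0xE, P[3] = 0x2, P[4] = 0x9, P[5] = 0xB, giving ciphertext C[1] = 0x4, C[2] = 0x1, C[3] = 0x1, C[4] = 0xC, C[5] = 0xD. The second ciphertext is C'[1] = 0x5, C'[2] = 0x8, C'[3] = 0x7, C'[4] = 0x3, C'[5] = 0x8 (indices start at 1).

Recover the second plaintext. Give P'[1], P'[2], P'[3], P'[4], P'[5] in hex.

In OFB with a reused IV, both messages share the same keystream S_i, so C_i ⊕ C'_i = P_i ⊕ P'_i and thus P'_i = P_i ⊕ C_i ⊕ C'_i.
P'[1]: 0x2 ⊕ 0x4 ⊕ 0x5 = 0x3.
P'[2]: 0xE ⊕ 0x1 ⊕ 0x8 = 0x7.
P'[3]: 0x2 ⊕ 0x1 ⊕ 0x7 = 0x4.
P'[4]: 0x9 ⊕ 0xC ⊕ 0x3 = 0x6.
P'[5]: 0xB ⊕ 0xD ⊕ 0x8 = 0xE.

P'[1] = 0x3, P'[2] = 0x7, P'[3] = 0x4, P'[4] = 0x6, P'[5] = 0xE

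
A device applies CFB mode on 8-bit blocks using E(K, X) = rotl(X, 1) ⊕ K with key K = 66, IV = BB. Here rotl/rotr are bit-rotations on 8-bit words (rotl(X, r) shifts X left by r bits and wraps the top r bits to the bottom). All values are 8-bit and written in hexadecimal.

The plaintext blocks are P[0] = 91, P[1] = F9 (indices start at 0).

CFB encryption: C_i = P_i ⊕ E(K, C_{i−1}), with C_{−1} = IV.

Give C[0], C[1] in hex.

C[0]: E(K, BB) = 11; 91 ⊕ 11 = 80.
C[1]: E(K, 80) = 67; F9 ⊕ 67 = 9E.

C[0] = 80, C[1] = 9E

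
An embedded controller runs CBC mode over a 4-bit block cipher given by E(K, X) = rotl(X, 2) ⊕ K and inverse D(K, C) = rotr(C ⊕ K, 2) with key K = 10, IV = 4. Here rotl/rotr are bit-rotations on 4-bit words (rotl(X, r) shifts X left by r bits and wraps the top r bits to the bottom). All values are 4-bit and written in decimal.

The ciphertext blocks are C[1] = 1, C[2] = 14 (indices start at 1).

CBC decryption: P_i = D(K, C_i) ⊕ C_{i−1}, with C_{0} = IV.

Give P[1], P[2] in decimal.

P[1] = 10, P[2] = 0

P[1]: D(K, 1) = 14; 14 ⊕ 4 = 10.
P[2]: D(K, 14) = 1; 1 ⊕ 1 = 0.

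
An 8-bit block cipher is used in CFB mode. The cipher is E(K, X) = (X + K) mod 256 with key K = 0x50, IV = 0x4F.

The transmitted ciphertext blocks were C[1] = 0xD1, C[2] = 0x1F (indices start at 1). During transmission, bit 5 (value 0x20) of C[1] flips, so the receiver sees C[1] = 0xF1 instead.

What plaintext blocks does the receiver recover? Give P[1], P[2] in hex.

P[1] = 0x6E, P[2] = 0x5E

CFB decryption: P_i = C_i ⊕ E(K, C_{i−1}), with C_{0} = IV.
Only C[1] changed, to 0xF1. In CFB, a change in C_i flips the same bit in P_i and garbles P_{i+1}. Decrypting the received ciphertext:
P[1]: E(K, 0x4F) = 0x9F; 0xF1 ⊕ 0x9F = 0x6E.
P[2]: E(K, 0xF1) = 0x41; 0x1F ⊕ 0x41 = 0x5E.
Blocks that differ from the original plaintext: P[1], P[2].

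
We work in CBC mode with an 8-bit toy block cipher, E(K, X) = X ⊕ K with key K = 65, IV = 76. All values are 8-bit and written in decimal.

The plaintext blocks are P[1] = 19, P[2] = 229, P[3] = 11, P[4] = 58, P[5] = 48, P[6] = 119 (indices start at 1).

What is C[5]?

C[5] = 250

CBC encryption: C_i = E(K, P_i ⊕ C_{i−1}), with C_{0} = IV.
C[1]: P[1] ⊕ 76 = 95; E(K, 95) = 30.
C[2]: P[2] ⊕ 30 = 251; E(K, 251) = 186.
C[3]: P[3] ⊕ 186 = 177; E(K, 177) = 240.
C[4]: P[4] ⊕ 240 = 202; E(K, 202) = 139.
C[5]: P[5] ⊕ 139 = 187; E(K, 187) = 250.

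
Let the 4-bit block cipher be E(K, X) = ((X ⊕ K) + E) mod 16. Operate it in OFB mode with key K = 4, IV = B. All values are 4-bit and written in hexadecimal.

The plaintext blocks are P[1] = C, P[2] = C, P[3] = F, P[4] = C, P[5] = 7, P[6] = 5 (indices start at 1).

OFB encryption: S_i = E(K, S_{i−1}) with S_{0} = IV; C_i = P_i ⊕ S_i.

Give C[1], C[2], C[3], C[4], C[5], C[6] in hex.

C[1]: S = E(K, B) = D; C ⊕ D = 1.
C[2]: S = E(K, D) = 7; C ⊕ 7 = B.
C[3]: S = E(K, 7) = 1; F ⊕ 1 = E.
C[4]: S = E(K, 1) = 3; C ⊕ 3 = F.
C[5]: S = E(K, 3) = 5; 7 ⊕ 5 = 2.
C[6]: S = E(K, 5) = F; 5 ⊕ F = A.

C[1] = 1, C[2] = B, C[3] = E, C[4] = F, C[5] = 2, C[6] = A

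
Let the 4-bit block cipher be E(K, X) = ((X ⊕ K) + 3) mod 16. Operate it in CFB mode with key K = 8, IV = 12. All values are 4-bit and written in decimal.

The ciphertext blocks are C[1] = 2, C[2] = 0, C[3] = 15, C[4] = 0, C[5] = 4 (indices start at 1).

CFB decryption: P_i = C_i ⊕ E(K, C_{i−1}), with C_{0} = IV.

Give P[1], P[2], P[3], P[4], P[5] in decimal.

P[1] = 5, P[2] = 13, P[3] = 4, P[4] = 10, P[5] = 15

P[1]: E(K, 12) = 7; 2 ⊕ 7 = 5.
P[2]: E(K, 2) = 13; 0 ⊕ 13 = 13.
P[3]: E(K, 0) = 11; 15 ⊕ 11 = 4.
P[4]: E(K, 15) = 10; 0 ⊕ 10 = 10.
P[5]: E(K, 0) = 11; 4 ⊕ 11 = 15.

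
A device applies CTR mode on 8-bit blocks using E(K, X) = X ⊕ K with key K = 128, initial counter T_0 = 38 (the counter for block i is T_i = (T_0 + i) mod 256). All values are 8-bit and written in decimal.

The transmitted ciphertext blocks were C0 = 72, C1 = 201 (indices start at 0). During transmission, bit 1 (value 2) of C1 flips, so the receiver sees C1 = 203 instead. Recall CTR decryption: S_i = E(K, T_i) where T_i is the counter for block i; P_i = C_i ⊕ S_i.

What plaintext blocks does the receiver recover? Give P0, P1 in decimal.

Only C1 changed, to 203. In CTR, a change in C_i flips the same bit in P_i only; the keystream is unaffected. Decrypting the received ciphertext:
P0: T = 38, S = E(K, T) = 166; 72 ⊕ 166 = 238.
P1: T = 39, S = E(K, T) = 167; 203 ⊕ 167 = 108.
Blocks that differ from the original plaintext: P1.

P0 = 238, P1 = 108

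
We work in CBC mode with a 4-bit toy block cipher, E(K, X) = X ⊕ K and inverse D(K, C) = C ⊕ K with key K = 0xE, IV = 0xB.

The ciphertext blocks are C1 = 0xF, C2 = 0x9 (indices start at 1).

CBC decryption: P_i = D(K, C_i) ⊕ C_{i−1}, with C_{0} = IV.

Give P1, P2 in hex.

P1: D(K, 0xF) = 0x1; 0x1 ⊕ 0xB = 0xA.
P2: D(K, 0x9) = 0x7; 0x7 ⊕ 0xF = 0x8.

P1 = 0xA, P2 = 0x8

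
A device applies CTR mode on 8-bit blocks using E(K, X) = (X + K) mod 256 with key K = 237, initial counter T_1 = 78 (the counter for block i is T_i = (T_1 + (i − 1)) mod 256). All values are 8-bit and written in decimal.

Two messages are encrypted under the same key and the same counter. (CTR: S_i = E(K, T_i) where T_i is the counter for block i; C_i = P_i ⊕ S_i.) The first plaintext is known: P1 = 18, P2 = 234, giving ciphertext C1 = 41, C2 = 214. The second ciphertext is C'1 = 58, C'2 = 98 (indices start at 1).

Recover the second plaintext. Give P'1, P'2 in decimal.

In CTR with a reused counter, both messages share the same keystream S_i, so C_i ⊕ C'_i = P_i ⊕ P'_i and thus P'_i = P_i ⊕ C_i ⊕ C'_i.
P'1: 18 ⊕ 41 ⊕ 58 = 1.
P'2: 234 ⊕ 214 ⊕ 98 = 94.

P'1 = 1, P'2 = 94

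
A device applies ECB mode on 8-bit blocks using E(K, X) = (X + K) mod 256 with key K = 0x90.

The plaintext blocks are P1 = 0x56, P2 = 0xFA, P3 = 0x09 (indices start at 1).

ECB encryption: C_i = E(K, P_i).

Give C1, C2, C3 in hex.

C1 = 0xE6, C2 = 0x8A, C3 = 0x99

C1: E(K, 0x56) = 0xE6.
C2: E(K, 0xFA) = 0x8A.
C3: E(K, 0x09) = 0x99.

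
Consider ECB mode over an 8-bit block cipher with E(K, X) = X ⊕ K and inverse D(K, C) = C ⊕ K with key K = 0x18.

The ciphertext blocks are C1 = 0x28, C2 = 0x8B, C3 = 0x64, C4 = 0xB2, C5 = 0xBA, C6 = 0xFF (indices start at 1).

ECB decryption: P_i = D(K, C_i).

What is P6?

P6: D(K, 0xFF) = 0xE7.

P6 = 0xE7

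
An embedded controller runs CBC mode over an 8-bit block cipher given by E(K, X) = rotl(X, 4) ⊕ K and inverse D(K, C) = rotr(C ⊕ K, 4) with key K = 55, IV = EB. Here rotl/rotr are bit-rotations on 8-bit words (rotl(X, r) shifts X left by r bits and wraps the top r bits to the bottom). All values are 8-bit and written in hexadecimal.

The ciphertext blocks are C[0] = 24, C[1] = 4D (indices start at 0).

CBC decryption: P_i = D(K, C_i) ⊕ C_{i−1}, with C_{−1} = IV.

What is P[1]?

P[1]: D(K, 4D) = 81; 81 ⊕ 24 = A5.

P[1] = A5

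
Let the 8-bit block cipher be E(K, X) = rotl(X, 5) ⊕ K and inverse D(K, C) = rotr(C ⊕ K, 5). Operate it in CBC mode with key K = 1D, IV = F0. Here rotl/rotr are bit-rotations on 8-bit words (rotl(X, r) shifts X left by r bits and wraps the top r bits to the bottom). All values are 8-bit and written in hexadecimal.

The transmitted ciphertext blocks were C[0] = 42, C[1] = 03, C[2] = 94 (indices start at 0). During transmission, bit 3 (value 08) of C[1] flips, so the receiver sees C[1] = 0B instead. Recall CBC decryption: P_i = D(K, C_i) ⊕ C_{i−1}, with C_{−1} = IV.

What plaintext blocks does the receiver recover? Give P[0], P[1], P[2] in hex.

Only C[1] changed, to 0B. In CBC, a change in C_i garbles P_i and flips the same bit in P_{i+1}. Decrypting the received ciphertext:
P[0]: D(K, 42) = FA; FA ⊕ F0 = 0A.
P[1]: D(K, 0B) = B0; B0 ⊕ 42 = F2.
P[2]: D(K, 94) = 4C; 4C ⊕ 0B = 47.
Blocks that differ from the original plaintext: P[1], P[2].

P[0] = 0A, P[1] = F2, P[2] = 47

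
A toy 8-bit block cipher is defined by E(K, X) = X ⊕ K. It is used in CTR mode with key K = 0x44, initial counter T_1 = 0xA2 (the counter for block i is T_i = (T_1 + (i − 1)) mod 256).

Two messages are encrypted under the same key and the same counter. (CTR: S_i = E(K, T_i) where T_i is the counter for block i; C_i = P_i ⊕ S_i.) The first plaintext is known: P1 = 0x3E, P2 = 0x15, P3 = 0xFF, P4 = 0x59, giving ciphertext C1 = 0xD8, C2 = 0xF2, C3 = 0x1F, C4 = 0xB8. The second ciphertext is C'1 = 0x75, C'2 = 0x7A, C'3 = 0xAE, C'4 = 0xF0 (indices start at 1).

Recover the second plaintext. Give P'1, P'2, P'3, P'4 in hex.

P'1 = 0x93, P'2 = 0x9D, P'3 = 0x4E, P'4 = 0x11

In CTR with a reused counter, both messages share the same keystream S_i, so C_i ⊕ C'_i = P_i ⊕ P'_i and thus P'_i = P_i ⊕ C_i ⊕ C'_i.
P'1: 0x3E ⊕ 0xD8 ⊕ 0x75 = 0x93.
P'2: 0x15 ⊕ 0xF2 ⊕ 0x7A = 0x9D.
P'3: 0xFF ⊕ 0x1F ⊕ 0xAE = 0x4E.
P'4: 0x59 ⊕ 0xB8 ⊕ 0xF0 = 0x11.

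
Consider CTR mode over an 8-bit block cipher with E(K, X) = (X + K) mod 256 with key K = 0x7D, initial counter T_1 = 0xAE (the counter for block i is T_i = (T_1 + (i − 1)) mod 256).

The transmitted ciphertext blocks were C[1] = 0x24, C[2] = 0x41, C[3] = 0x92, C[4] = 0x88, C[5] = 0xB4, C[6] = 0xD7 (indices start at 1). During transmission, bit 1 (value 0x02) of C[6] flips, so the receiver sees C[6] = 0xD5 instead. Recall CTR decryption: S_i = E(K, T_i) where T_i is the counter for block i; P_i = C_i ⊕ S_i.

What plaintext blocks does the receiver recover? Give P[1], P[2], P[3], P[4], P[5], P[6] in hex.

P[1] = 0x0F, P[2] = 0x6D, P[3] = 0xBF, P[4] = 0xA6, P[5] = 0x9B, P[6] = 0xE5

Only C[6] changed, to 0xD5. In CTR, a change in C_i flips the same bit in P_i only; the keystream is unaffected. Decrypting the received ciphertext:
P[1]: T = 0xAE, S = E(K, T) = 0x2B; 0x24 ⊕ 0x2B = 0x0F.
P[2]: T = 0xAF, S = E(K, T) = 0x2C; 0x41 ⊕ 0x2C = 0x6D.
P[3]: T = 0xB0, S = E(K, T) = 0x2D; 0x92 ⊕ 0x2D = 0xBF.
P[4]: T = 0xB1, S = E(K, T) = 0x2E; 0x88 ⊕ 0x2E = 0xA6.
P[5]: T = 0xB2, S = E(K, T) = 0x2F; 0xB4 ⊕ 0x2F = 0x9B.
P[6]: T = 0xB3, S = E(K, T) = 0x30; 0xD5 ⊕ 0x30 = 0xE5.
Blocks that differ from the original plaintext: P[6].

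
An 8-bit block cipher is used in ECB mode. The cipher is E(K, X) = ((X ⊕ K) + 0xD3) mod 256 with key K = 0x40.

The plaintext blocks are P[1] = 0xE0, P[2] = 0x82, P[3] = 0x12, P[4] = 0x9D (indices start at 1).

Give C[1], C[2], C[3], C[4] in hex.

C[1] = 0x73, C[2] = 0x95, C[3] = 0x25, C[4] = 0xB0

ECB encryption: C_i = E(K, P_i).
C[1]: E(K, 0xE0) = 0x73.
C[2]: E(K, 0x82) = 0x95.
C[3]: E(K, 0x12) = 0x25.
C[4]: E(K, 0x9D) = 0xB0.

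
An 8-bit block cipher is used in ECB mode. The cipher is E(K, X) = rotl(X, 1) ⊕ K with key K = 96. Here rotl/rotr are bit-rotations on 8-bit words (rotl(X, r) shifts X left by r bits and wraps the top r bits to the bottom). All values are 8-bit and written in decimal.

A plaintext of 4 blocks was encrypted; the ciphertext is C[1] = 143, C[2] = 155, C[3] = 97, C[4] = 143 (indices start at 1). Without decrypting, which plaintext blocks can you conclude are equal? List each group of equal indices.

P[1] = P[4]

ECB encrypts each block independently with the same key, so equal ciphertext blocks imply equal plaintext blocks.
C[1] = C[4] = 143, so P[1] = P[4].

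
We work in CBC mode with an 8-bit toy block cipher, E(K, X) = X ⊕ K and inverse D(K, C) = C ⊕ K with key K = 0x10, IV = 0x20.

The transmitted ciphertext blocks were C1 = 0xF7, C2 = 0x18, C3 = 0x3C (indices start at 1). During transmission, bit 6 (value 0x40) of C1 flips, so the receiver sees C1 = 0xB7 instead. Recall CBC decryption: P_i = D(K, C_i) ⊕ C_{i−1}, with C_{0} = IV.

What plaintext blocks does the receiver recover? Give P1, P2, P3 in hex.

P1 = 0x87, P2 = 0xBF, P3 = 0x34

Only C1 changed, to 0xB7. In CBC, a change in C_i garbles P_i and flips the same bit in P_{i+1}. Decrypting the received ciphertext:
P1: D(K, 0xB7) = 0xA7; 0xA7 ⊕ 0x20 = 0x87.
P2: D(K, 0x18) = 0x08; 0x08 ⊕ 0xB7 = 0xBF.
P3: D(K, 0x3C) = 0x2C; 0x2C ⊕ 0x18 = 0x34.
Blocks that differ from the original plaintext: P1, P2.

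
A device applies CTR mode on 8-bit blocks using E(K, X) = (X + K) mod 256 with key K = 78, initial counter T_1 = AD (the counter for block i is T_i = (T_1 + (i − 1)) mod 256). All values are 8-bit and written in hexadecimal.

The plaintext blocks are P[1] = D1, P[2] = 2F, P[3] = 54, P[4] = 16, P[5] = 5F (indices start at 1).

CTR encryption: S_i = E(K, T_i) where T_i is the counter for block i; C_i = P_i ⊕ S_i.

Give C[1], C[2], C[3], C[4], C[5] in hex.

C[1] = F4, C[2] = 09, C[3] = 73, C[4] = 3E, C[5] = 76

C[1]: T = AD, S = E(K, T) = 25; D1 ⊕ 25 = F4.
C[2]: T = AE, S = E(K, T) = 26; 2F ⊕ 26 = 09.
C[3]: T = AF, S = E(K, T) = 27; 54 ⊕ 27 = 73.
C[4]: T = B0, S = E(K, T) = 28; 16 ⊕ 28 = 3E.
C[5]: T = B1, S = E(K, T) = 29; 5F ⊕ 29 = 76.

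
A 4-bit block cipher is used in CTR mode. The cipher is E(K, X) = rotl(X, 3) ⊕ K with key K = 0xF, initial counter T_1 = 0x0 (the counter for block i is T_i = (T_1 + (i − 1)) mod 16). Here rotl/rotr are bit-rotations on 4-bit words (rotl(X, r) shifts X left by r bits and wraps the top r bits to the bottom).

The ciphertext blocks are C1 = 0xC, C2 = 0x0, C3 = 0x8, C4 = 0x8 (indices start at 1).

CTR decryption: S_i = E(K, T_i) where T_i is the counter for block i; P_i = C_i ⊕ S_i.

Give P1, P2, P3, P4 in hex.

P1 = 0x3, P2 = 0x7, P3 = 0x6, P4 = 0xE

P1: T = 0x0, S = E(K, T) = 0xF; 0xC ⊕ 0xF = 0x3.
P2: T = 0x1, S = E(K, T) = 0x7; 0x0 ⊕ 0x7 = 0x7.
P3: T = 0x2, S = E(K, T) = 0xE; 0x8 ⊕ 0xE = 0x6.
P4: T = 0x3, S = E(K, T) = 0x6; 0x8 ⊕ 0x6 = 0xE.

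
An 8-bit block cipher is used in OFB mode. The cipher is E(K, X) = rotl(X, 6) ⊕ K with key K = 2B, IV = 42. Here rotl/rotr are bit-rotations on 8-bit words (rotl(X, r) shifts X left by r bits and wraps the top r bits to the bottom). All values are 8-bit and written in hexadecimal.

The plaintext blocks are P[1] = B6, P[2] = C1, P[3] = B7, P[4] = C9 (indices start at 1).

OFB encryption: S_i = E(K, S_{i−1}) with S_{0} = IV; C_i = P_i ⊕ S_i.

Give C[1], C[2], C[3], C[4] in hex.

C[1] = 0D, C[2] = 04, C[3] = ED, C[4] = 74

C[1]: S = E(K, 42) = BB; B6 ⊕ BB = 0D.
C[2]: S = E(K, BB) = C5; C1 ⊕ C5 = 04.
C[3]: S = E(K, C5) = 5A; B7 ⊕ 5A = ED.
C[4]: S = E(K, 5A) = BD; C9 ⊕ BD = 74.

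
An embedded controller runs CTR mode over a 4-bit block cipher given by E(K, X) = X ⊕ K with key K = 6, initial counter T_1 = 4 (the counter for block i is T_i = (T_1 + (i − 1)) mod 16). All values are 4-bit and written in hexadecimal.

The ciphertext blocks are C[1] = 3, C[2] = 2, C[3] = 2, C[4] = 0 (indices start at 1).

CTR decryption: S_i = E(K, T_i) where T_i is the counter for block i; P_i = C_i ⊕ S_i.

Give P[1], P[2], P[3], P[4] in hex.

P[1]: T = 4, S = E(K, T) = 2; 3 ⊕ 2 = 1.
P[2]: T = 5, S = E(K, T) = 3; 2 ⊕ 3 = 1.
P[3]: T = 6, S = E(K, T) = 0; 2 ⊕ 0 = 2.
P[4]: T = 7, S = E(K, T) = 1; 0 ⊕ 1 = 1.

P[1] = 1, P[2] = 1, P[3] = 2, P[4] = 1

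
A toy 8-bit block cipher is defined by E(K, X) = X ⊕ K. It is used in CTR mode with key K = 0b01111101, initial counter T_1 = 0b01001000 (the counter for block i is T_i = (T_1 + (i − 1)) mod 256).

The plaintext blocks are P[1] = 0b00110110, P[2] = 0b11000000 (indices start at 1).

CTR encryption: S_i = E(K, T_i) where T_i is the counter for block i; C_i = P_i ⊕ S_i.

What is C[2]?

C[2] = 0b11110100

C[1]: T = 0b01001000, S = E(K, T) = 0b00110101; 0b00110110 ⊕ 0b00110101 = 0b00000011.
C[2]: T = 0b01001001, S = E(K, T) = 0b00110100; 0b11000000 ⊕ 0b00110100 = 0b11110100.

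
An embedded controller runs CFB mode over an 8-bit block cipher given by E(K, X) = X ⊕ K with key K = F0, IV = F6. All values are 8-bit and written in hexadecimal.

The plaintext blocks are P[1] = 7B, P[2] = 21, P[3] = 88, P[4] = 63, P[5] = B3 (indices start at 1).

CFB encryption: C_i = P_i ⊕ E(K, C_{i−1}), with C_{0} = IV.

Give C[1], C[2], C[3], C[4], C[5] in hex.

C[1]: E(K, F6) = 06; 7B ⊕ 06 = 7D.
C[2]: E(K, 7D) = 8D; 21 ⊕ 8D = AC.
C[3]: E(K, AC) = 5C; 88 ⊕ 5C = D4.
C[4]: E(K, D4) = 24; 63 ⊕ 24 = 47.
C[5]: E(K, 47) = B7; B3 ⊕ B7 = 04.

C[1] = 7D, C[2] = AC, C[3] = D4, C[4] = 47, C[5] = 04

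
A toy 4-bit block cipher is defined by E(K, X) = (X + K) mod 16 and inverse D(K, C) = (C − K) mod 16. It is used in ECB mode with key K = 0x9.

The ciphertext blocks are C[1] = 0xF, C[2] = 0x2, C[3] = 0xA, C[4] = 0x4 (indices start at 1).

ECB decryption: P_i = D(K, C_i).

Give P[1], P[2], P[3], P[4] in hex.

P[1] = 0x6, P[2] = 0x9, P[3] = 0x1, P[4] = 0xB

P[1]: D(K, 0xF) = 0x6.
P[2]: D(K, 0x2) = 0x9.
P[3]: D(K, 0xA) = 0x1.
P[4]: D(K, 0x4) = 0xB.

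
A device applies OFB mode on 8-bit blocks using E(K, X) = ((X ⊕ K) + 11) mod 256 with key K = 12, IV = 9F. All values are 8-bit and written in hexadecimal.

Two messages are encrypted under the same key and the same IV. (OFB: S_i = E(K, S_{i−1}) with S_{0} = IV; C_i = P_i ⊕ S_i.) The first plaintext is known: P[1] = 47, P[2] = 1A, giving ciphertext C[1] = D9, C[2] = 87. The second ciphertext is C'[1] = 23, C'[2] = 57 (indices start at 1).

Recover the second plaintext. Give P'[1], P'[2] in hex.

P'[1] = BD, P'[2] = CA

In OFB with a reused IV, both messages share the same keystream S_i, so C_i ⊕ C'_i = P_i ⊕ P'_i and thus P'_i = P_i ⊕ C_i ⊕ C'_i.
P'[1]: 47 ⊕ D9 ⊕ 23 = BD.
P'[2]: 1A ⊕ 87 ⊕ 57 = CA.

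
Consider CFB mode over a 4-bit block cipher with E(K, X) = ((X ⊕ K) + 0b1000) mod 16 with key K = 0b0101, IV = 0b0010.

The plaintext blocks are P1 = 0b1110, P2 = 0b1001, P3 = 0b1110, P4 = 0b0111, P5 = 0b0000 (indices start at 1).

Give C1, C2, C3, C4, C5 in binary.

C1 = 0b0001, C2 = 0b0101, C3 = 0b0110, C4 = 0b1100, C5 = 0b0001

CFB encryption: C_i = P_i ⊕ E(K, C_{i−1}), with C_{0} = IV.
C1: E(K, 0b0010) = 0b1111; 0b1110 ⊕ 0b1111 = 0b0001.
C2: E(K, 0b0001) = 0b1100; 0b1001 ⊕ 0b1100 = 0b0101.
C3: E(K, 0b0101) = 0b1000; 0b1110 ⊕ 0b1000 = 0b0110.
C4: E(K, 0b0110) = 0b1011; 0b0111 ⊕ 0b1011 = 0b1100.
C5: E(K, 0b1100) = 0b0001; 0b0000 ⊕ 0b0001 = 0b0001.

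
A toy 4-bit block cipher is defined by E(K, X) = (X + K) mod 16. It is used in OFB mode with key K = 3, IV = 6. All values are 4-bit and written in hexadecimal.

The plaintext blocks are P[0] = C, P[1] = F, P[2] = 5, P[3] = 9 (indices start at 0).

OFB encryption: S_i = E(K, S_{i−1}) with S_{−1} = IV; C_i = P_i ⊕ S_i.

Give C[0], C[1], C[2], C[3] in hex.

C[0] = 5, C[1] = 3, C[2] = A, C[3] = B

C[0]: S = E(K, 6) = 9; C ⊕ 9 = 5.
C[1]: S = E(K, 9) = C; F ⊕ C = 3.
C[2]: S = E(K, C) = F; 5 ⊕ F = A.
C[3]: S = E(K, F) = 2; 9 ⊕ 2 = B.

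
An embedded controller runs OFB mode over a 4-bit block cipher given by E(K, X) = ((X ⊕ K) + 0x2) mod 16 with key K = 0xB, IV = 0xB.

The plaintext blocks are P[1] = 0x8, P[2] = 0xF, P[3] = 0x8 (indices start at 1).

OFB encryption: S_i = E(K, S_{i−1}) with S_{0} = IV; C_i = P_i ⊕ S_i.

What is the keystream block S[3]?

0x2

C[1]: S = E(K, 0xB) = 0x2; 0x8 ⊕ 0x2 = 0xA.
C[2]: S = E(K, 0x2) = 0xB; 0xF ⊕ 0xB = 0x4.
C[3]: S = E(K, 0xB) = 0x2; 0x8 ⊕ 0x2 = 0xA.
So S[3] = 0x2.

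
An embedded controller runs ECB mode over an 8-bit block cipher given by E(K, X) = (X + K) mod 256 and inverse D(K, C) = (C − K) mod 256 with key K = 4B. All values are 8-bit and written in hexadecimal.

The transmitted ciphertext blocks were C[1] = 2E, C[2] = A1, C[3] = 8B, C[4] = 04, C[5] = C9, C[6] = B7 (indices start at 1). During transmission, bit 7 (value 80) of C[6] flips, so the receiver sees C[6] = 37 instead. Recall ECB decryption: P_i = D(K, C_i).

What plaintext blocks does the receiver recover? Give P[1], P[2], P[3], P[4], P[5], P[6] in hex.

Only C[6] changed, to 37. In ECB, a change in C_i affects only P_i. Decrypting the received ciphertext:
P[1]: D(K, 2E) = E3.
P[2]: D(K, A1) = 56.
P[3]: D(K, 8B) = 40.
P[4]: D(K, 04) = B9.
P[5]: D(K, C9) = 7E.
P[6]: D(K, 37) = EC.
Blocks that differ from the original plaintext: P[6].

P[1] = E3, P[2] = 56, P[3] = 40, P[4] = B9, P[5] = 7E, P[6] = EC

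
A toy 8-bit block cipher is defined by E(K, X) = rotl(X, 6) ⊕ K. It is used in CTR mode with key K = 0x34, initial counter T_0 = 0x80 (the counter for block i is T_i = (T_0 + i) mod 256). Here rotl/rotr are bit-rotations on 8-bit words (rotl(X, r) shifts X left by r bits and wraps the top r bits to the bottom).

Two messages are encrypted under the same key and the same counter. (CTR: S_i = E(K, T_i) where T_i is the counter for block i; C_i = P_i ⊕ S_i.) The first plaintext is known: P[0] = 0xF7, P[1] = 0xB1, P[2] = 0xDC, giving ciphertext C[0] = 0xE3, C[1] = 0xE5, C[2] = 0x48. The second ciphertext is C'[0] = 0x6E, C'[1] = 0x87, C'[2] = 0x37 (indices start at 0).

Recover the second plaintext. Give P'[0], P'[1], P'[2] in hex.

In CTR with a reused counter, both messages share the same keystream S_i, so C_i ⊕ C'_i = P_i ⊕ P'_i and thus P'_i = P_i ⊕ C_i ⊕ C'_i.
P'[0]: 0xF7 ⊕ 0xE3 ⊕ 0x6E = 0x7A.
P'[1]: 0xB1 ⊕ 0xE5 ⊕ 0x87 = 0xD3.
P'[2]: 0xDC ⊕ 0x48 ⊕ 0x37 = 0xA3.

P'[0] = 0x7A, P'[1] = 0xD3, P'[2] = 0xA3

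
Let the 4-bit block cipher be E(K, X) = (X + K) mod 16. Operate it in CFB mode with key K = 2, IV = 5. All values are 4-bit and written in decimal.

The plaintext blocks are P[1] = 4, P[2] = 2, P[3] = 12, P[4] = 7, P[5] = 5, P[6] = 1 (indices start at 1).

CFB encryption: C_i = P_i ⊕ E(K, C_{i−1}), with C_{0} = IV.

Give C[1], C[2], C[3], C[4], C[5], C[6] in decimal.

C[1]: E(K, 5) = 7; 4 ⊕ 7 = 3.
C[2]: E(K, 3) = 5; 2 ⊕ 5 = 7.
C[3]: E(K, 7) = 9; 12 ⊕ 9 = 5.
C[4]: E(K, 5) = 7; 7 ⊕ 7 = 0.
C[5]: E(K, 0) = 2; 5 ⊕ 2 = 7.
C[6]: E(K, 7) = 9; 1 ⊕ 9 = 8.

C[1] = 3, C[2] = 7, C[3] = 5, C[4] = 0, C[5] = 7, C[6] = 8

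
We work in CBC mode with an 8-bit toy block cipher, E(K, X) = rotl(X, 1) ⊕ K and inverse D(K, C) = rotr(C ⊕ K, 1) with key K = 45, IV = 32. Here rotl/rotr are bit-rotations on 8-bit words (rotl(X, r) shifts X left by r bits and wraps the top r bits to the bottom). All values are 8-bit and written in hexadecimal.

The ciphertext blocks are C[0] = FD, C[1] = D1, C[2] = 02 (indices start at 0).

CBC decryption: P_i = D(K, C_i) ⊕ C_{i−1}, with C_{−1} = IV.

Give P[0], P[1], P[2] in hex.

P[0] = 6E, P[1] = B7, P[2] = 72

P[0]: D(K, FD) = 5C; 5C ⊕ 32 = 6E.
P[1]: D(K, D1) = 4A; 4A ⊕ FD = B7.
P[2]: D(K, 02) = A3; A3 ⊕ D1 = 72.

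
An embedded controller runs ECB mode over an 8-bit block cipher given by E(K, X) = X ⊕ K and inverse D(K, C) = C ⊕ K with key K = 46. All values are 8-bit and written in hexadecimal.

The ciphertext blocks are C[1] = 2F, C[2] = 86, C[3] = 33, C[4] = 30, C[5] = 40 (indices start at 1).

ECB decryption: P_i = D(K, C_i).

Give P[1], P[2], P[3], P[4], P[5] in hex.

P[1]: D(K, 2F) = 69.
P[2]: D(K, 86) = C0.
P[3]: D(K, 33) = 75.
P[4]: D(K, 30) = 76.
P[5]: D(K, 40) = 06.

P[1] = 69, P[2] = C0, P[3] = 75, P[4] = 76, P[5] = 06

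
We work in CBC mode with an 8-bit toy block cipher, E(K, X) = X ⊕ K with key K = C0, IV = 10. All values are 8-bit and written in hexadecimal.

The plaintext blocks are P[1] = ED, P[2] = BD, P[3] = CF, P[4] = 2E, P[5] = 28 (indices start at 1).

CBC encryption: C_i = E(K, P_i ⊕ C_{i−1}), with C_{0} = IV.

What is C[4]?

C[4] = A1

C[1]: P[1] ⊕ 10 = FD; E(K, FD) = 3D.
C[2]: P[2] ⊕ 3D = 80; E(K, 80) = 40.
C[3]: P[3] ⊕ 40 = 8F; E(K, 8F) = 4F.
C[4]: P[4] ⊕ 4F = 61; E(K, 61) = A1.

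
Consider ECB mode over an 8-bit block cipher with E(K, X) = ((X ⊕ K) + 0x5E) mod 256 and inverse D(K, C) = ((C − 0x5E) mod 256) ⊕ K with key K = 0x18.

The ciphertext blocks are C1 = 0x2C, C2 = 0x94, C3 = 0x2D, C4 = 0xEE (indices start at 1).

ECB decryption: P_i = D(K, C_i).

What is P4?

P4: D(K, 0xEE) = 0x88.

P4 = 0x88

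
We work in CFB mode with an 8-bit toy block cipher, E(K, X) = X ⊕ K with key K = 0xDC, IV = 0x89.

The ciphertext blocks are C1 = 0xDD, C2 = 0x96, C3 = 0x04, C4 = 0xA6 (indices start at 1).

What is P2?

P2 = 0x97

CFB decryption: P_i = C_i ⊕ E(K, C_{i−1}), with C_{0} = IV.
P2: E(K, 0xDD) = 0x01; 0x96 ⊕ 0x01 = 0x97.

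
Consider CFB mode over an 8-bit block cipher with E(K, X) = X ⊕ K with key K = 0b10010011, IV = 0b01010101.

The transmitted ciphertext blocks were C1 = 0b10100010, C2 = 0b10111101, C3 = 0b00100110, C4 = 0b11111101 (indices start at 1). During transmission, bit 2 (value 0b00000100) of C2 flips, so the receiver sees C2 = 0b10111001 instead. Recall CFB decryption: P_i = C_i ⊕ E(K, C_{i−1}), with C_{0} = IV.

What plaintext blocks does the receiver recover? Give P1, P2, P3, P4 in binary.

Only C2 changed, to 0b10111001. In CFB, a change in C_i flips the same bit in P_i and garbles P_{i+1}. Decrypting the received ciphertext:
P1: E(K, 0b01010101) = 0b11000110; 0b10100010 ⊕ 0b11000110 = 0b01100100.
P2: E(K, 0b10100010) = 0b00110001; 0b10111001 ⊕ 0b00110001 = 0b10001000.
P3: E(K, 0b10111001) = 0b00101010; 0b00100110 ⊕ 0b00101010 = 0b00001100.
P4: E(K, 0b00100110) = 0b10110101; 0b11111101 ⊕ 0b10110101 = 0b01001000.
Blocks that differ from the original plaintext: P2, P3.

P1 = 0b01100100, P2 = 0b10001000, P3 = 0b00001100, P4 = 0b01001000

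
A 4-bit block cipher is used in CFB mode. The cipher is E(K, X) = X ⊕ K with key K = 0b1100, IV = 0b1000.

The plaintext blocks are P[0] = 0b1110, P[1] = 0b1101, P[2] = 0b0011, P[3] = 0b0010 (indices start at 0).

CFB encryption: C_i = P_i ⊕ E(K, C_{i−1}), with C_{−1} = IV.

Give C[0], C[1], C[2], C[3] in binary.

C[0]: E(K, 0b1000) = 0b0100; 0b1110 ⊕ 0b0100 = 0b1010.
C[1]: E(K, 0b1010) = 0b0110; 0b1101 ⊕ 0b0110 = 0b1011.
C[2]: E(K, 0b1011) = 0b0111; 0b0011 ⊕ 0b0111 = 0b0100.
C[3]: E(K, 0b0100) = 0b1000; 0b0010 ⊕ 0b1000 = 0b1010.

C[0] = 0b1010, C[1] = 0b1011, C[2] = 0b0100, C[3] = 0b1010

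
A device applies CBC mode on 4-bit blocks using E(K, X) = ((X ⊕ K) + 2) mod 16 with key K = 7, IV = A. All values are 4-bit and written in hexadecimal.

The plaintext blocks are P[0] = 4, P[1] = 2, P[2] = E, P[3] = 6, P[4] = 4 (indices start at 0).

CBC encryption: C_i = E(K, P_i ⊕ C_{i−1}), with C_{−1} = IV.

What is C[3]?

C[0]: P[0] ⊕ A = E; E(K, E) = B.
C[1]: P[1] ⊕ B = 9; E(K, 9) = 0.
C[2]: P[2] ⊕ 0 = E; E(K, E) = B.
C[3]: P[3] ⊕ B = D; E(K, D) = C.

C[3] = C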